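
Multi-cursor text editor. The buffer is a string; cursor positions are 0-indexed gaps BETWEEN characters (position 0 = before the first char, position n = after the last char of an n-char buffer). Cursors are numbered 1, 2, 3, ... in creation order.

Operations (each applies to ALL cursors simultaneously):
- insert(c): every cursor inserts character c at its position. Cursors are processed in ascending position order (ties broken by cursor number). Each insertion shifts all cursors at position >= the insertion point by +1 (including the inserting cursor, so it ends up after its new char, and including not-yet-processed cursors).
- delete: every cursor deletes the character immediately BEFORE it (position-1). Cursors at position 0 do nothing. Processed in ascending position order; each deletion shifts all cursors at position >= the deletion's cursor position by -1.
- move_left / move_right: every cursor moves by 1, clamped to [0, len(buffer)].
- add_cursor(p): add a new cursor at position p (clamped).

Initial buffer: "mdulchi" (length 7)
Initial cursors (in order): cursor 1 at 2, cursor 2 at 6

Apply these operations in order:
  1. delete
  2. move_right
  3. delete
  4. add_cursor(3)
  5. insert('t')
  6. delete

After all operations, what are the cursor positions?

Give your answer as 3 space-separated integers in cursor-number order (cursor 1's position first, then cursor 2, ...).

Answer: 1 3 3

Derivation:
After op 1 (delete): buffer="mulci" (len 5), cursors c1@1 c2@4, authorship .....
After op 2 (move_right): buffer="mulci" (len 5), cursors c1@2 c2@5, authorship .....
After op 3 (delete): buffer="mlc" (len 3), cursors c1@1 c2@3, authorship ...
After op 4 (add_cursor(3)): buffer="mlc" (len 3), cursors c1@1 c2@3 c3@3, authorship ...
After op 5 (insert('t')): buffer="mtlctt" (len 6), cursors c1@2 c2@6 c3@6, authorship .1..23
After op 6 (delete): buffer="mlc" (len 3), cursors c1@1 c2@3 c3@3, authorship ...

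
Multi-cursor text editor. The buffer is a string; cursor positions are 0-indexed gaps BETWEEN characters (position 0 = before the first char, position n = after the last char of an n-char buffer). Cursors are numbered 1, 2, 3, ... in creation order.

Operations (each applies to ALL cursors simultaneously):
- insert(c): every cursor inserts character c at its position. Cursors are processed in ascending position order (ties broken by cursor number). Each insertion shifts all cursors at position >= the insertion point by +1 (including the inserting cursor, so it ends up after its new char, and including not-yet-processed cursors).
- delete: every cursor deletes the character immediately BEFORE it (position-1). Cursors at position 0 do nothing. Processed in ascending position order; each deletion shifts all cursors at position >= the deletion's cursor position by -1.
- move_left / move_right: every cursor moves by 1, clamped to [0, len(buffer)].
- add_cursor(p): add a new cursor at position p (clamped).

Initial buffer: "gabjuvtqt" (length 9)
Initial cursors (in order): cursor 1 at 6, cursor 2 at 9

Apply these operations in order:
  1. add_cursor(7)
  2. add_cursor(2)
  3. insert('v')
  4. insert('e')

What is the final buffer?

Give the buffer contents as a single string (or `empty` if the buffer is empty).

Answer: gavebjuvvetveqtve

Derivation:
After op 1 (add_cursor(7)): buffer="gabjuvtqt" (len 9), cursors c1@6 c3@7 c2@9, authorship .........
After op 2 (add_cursor(2)): buffer="gabjuvtqt" (len 9), cursors c4@2 c1@6 c3@7 c2@9, authorship .........
After op 3 (insert('v')): buffer="gavbjuvvtvqtv" (len 13), cursors c4@3 c1@8 c3@10 c2@13, authorship ..4....1.3..2
After op 4 (insert('e')): buffer="gavebjuvvetveqtve" (len 17), cursors c4@4 c1@10 c3@13 c2@17, authorship ..44....11.33..22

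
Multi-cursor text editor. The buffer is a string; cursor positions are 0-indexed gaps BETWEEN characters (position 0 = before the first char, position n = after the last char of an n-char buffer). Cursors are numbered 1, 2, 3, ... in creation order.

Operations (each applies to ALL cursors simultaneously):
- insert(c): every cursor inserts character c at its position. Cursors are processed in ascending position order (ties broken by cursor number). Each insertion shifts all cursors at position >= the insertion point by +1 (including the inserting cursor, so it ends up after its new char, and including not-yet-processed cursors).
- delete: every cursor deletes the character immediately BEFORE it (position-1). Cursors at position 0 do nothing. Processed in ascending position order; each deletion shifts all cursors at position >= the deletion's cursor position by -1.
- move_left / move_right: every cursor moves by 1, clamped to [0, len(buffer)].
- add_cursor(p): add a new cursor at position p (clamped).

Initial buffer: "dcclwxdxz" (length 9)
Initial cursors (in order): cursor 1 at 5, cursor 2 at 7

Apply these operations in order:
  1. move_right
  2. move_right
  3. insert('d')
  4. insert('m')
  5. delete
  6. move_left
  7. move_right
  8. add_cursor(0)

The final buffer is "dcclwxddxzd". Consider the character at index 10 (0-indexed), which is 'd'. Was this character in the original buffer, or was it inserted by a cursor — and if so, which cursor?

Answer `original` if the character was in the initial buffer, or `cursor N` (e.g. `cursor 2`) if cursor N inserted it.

Answer: cursor 2

Derivation:
After op 1 (move_right): buffer="dcclwxdxz" (len 9), cursors c1@6 c2@8, authorship .........
After op 2 (move_right): buffer="dcclwxdxz" (len 9), cursors c1@7 c2@9, authorship .........
After op 3 (insert('d')): buffer="dcclwxddxzd" (len 11), cursors c1@8 c2@11, authorship .......1..2
After op 4 (insert('m')): buffer="dcclwxddmxzdm" (len 13), cursors c1@9 c2@13, authorship .......11..22
After op 5 (delete): buffer="dcclwxddxzd" (len 11), cursors c1@8 c2@11, authorship .......1..2
After op 6 (move_left): buffer="dcclwxddxzd" (len 11), cursors c1@7 c2@10, authorship .......1..2
After op 7 (move_right): buffer="dcclwxddxzd" (len 11), cursors c1@8 c2@11, authorship .......1..2
After op 8 (add_cursor(0)): buffer="dcclwxddxzd" (len 11), cursors c3@0 c1@8 c2@11, authorship .......1..2
Authorship (.=original, N=cursor N): . . . . . . . 1 . . 2
Index 10: author = 2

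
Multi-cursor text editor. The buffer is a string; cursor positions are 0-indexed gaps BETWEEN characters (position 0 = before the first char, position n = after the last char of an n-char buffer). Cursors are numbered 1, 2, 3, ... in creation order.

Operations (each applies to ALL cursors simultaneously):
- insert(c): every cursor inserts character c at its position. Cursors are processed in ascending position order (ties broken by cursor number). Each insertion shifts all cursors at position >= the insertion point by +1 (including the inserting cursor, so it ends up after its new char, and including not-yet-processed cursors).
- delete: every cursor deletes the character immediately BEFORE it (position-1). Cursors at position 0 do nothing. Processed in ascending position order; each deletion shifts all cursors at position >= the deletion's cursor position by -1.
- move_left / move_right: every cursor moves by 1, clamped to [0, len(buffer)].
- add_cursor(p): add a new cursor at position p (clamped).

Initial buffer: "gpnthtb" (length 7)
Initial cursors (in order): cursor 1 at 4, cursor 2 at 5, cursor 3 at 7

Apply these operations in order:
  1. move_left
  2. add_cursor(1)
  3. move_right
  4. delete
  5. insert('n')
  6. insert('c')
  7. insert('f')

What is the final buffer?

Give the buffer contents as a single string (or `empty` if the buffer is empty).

Answer: gncfnnnccfftncf

Derivation:
After op 1 (move_left): buffer="gpnthtb" (len 7), cursors c1@3 c2@4 c3@6, authorship .......
After op 2 (add_cursor(1)): buffer="gpnthtb" (len 7), cursors c4@1 c1@3 c2@4 c3@6, authorship .......
After op 3 (move_right): buffer="gpnthtb" (len 7), cursors c4@2 c1@4 c2@5 c3@7, authorship .......
After op 4 (delete): buffer="gnt" (len 3), cursors c4@1 c1@2 c2@2 c3@3, authorship ...
After op 5 (insert('n')): buffer="gnnnntn" (len 7), cursors c4@2 c1@5 c2@5 c3@7, authorship .4.12.3
After op 6 (insert('c')): buffer="gncnnncctnc" (len 11), cursors c4@3 c1@8 c2@8 c3@11, authorship .44.1212.33
After op 7 (insert('f')): buffer="gncfnnnccfftncf" (len 15), cursors c4@4 c1@11 c2@11 c3@15, authorship .444.121212.333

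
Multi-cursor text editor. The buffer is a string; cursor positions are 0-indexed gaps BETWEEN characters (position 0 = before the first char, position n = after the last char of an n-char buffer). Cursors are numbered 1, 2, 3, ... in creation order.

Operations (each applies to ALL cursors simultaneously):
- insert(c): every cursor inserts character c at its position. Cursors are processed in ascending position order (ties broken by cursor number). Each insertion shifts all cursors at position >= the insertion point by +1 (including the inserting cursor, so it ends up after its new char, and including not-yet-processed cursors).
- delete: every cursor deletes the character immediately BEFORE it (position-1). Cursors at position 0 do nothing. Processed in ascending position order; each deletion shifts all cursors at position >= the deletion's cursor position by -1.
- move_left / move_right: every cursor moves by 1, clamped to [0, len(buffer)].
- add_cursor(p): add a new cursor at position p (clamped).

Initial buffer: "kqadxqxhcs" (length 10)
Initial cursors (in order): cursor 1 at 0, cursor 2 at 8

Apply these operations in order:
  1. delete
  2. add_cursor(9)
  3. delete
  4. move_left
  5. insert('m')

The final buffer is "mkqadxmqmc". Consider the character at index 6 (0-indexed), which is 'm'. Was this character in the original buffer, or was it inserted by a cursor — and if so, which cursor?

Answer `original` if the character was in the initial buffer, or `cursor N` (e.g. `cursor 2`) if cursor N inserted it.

Answer: cursor 2

Derivation:
After op 1 (delete): buffer="kqadxqxcs" (len 9), cursors c1@0 c2@7, authorship .........
After op 2 (add_cursor(9)): buffer="kqadxqxcs" (len 9), cursors c1@0 c2@7 c3@9, authorship .........
After op 3 (delete): buffer="kqadxqc" (len 7), cursors c1@0 c2@6 c3@7, authorship .......
After op 4 (move_left): buffer="kqadxqc" (len 7), cursors c1@0 c2@5 c3@6, authorship .......
After op 5 (insert('m')): buffer="mkqadxmqmc" (len 10), cursors c1@1 c2@7 c3@9, authorship 1.....2.3.
Authorship (.=original, N=cursor N): 1 . . . . . 2 . 3 .
Index 6: author = 2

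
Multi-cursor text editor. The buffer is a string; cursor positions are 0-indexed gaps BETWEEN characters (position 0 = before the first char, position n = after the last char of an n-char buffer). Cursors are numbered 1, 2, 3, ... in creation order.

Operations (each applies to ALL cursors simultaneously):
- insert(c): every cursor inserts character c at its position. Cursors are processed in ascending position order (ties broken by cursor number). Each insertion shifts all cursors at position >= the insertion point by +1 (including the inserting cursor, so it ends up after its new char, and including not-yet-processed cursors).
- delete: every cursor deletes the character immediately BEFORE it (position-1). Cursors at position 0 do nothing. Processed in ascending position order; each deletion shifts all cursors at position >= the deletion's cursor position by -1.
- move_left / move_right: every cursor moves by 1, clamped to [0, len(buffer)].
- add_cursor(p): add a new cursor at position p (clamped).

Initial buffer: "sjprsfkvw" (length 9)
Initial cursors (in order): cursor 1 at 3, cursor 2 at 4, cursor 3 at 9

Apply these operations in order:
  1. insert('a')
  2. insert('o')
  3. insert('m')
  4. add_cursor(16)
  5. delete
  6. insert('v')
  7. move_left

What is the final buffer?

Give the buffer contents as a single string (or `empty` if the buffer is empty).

Answer: sjpaovraovsfkvwvov

Derivation:
After op 1 (insert('a')): buffer="sjparasfkvwa" (len 12), cursors c1@4 c2@6 c3@12, authorship ...1.2.....3
After op 2 (insert('o')): buffer="sjpaoraosfkvwao" (len 15), cursors c1@5 c2@8 c3@15, authorship ...11.22.....33
After op 3 (insert('m')): buffer="sjpaomraomsfkvwaom" (len 18), cursors c1@6 c2@10 c3@18, authorship ...111.222.....333
After op 4 (add_cursor(16)): buffer="sjpaomraomsfkvwaom" (len 18), cursors c1@6 c2@10 c4@16 c3@18, authorship ...111.222.....333
After op 5 (delete): buffer="sjpaoraosfkvwo" (len 14), cursors c1@5 c2@8 c4@13 c3@14, authorship ...11.22.....3
After op 6 (insert('v')): buffer="sjpaovraovsfkvwvov" (len 18), cursors c1@6 c2@10 c4@16 c3@18, authorship ...111.222.....433
After op 7 (move_left): buffer="sjpaovraovsfkvwvov" (len 18), cursors c1@5 c2@9 c4@15 c3@17, authorship ...111.222.....433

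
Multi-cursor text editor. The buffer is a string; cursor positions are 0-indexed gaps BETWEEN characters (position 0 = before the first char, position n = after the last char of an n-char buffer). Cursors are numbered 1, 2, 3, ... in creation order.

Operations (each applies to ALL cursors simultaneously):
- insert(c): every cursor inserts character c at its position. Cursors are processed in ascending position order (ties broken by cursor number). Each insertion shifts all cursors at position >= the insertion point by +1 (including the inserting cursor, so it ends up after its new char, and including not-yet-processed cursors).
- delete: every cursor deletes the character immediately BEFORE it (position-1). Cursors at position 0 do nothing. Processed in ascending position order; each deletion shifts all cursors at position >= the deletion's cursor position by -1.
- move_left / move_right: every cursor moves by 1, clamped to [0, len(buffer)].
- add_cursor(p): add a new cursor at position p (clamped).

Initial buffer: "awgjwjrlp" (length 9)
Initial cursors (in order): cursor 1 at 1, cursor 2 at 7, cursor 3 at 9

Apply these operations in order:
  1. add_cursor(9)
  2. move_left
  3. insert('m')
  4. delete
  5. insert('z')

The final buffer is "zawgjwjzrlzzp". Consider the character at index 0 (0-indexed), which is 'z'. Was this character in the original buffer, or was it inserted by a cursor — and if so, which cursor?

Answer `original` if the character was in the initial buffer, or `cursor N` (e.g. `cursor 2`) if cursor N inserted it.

Answer: cursor 1

Derivation:
After op 1 (add_cursor(9)): buffer="awgjwjrlp" (len 9), cursors c1@1 c2@7 c3@9 c4@9, authorship .........
After op 2 (move_left): buffer="awgjwjrlp" (len 9), cursors c1@0 c2@6 c3@8 c4@8, authorship .........
After op 3 (insert('m')): buffer="mawgjwjmrlmmp" (len 13), cursors c1@1 c2@8 c3@12 c4@12, authorship 1......2..34.
After op 4 (delete): buffer="awgjwjrlp" (len 9), cursors c1@0 c2@6 c3@8 c4@8, authorship .........
After op 5 (insert('z')): buffer="zawgjwjzrlzzp" (len 13), cursors c1@1 c2@8 c3@12 c4@12, authorship 1......2..34.
Authorship (.=original, N=cursor N): 1 . . . . . . 2 . . 3 4 .
Index 0: author = 1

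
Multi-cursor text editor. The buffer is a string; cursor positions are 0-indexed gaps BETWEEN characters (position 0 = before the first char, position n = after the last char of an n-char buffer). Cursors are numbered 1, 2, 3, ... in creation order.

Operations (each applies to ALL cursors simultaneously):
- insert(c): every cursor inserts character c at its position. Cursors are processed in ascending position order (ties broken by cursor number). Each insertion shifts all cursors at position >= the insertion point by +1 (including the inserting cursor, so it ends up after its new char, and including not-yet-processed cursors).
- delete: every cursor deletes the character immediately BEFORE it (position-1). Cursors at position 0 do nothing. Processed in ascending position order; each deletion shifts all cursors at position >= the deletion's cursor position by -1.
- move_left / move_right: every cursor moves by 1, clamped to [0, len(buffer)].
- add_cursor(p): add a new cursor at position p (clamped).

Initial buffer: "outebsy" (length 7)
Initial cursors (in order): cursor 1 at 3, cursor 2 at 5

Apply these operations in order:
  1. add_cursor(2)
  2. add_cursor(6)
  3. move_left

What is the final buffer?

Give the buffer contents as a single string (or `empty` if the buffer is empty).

Answer: outebsy

Derivation:
After op 1 (add_cursor(2)): buffer="outebsy" (len 7), cursors c3@2 c1@3 c2@5, authorship .......
After op 2 (add_cursor(6)): buffer="outebsy" (len 7), cursors c3@2 c1@3 c2@5 c4@6, authorship .......
After op 3 (move_left): buffer="outebsy" (len 7), cursors c3@1 c1@2 c2@4 c4@5, authorship .......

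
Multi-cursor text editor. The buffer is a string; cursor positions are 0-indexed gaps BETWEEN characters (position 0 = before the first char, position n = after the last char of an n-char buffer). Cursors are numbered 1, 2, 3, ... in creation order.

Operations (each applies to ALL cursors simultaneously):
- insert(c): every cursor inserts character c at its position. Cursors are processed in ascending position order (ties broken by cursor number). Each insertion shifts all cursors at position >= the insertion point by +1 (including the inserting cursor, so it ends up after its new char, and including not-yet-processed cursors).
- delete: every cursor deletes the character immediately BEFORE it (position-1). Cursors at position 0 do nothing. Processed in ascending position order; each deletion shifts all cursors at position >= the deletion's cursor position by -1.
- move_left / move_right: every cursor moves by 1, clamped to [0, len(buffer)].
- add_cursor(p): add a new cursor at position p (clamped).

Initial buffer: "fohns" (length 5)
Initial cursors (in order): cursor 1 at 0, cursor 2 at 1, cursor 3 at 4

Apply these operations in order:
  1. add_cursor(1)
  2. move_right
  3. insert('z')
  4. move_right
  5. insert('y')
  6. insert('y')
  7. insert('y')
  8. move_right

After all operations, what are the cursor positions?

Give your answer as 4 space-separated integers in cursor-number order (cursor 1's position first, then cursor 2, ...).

Answer: 7 16 21 16

Derivation:
After op 1 (add_cursor(1)): buffer="fohns" (len 5), cursors c1@0 c2@1 c4@1 c3@4, authorship .....
After op 2 (move_right): buffer="fohns" (len 5), cursors c1@1 c2@2 c4@2 c3@5, authorship .....
After op 3 (insert('z')): buffer="fzozzhnsz" (len 9), cursors c1@2 c2@5 c4@5 c3@9, authorship .1.24...3
After op 4 (move_right): buffer="fzozzhnsz" (len 9), cursors c1@3 c2@6 c4@6 c3@9, authorship .1.24...3
After op 5 (insert('y')): buffer="fzoyzzhyynszy" (len 13), cursors c1@4 c2@9 c4@9 c3@13, authorship .1.124.24..33
After op 6 (insert('y')): buffer="fzoyyzzhyyyynszyy" (len 17), cursors c1@5 c2@12 c4@12 c3@17, authorship .1.1124.2424..333
After op 7 (insert('y')): buffer="fzoyyyzzhyyyyyynszyyy" (len 21), cursors c1@6 c2@15 c4@15 c3@21, authorship .1.11124.242424..3333
After op 8 (move_right): buffer="fzoyyyzzhyyyyyynszyyy" (len 21), cursors c1@7 c2@16 c4@16 c3@21, authorship .1.11124.242424..3333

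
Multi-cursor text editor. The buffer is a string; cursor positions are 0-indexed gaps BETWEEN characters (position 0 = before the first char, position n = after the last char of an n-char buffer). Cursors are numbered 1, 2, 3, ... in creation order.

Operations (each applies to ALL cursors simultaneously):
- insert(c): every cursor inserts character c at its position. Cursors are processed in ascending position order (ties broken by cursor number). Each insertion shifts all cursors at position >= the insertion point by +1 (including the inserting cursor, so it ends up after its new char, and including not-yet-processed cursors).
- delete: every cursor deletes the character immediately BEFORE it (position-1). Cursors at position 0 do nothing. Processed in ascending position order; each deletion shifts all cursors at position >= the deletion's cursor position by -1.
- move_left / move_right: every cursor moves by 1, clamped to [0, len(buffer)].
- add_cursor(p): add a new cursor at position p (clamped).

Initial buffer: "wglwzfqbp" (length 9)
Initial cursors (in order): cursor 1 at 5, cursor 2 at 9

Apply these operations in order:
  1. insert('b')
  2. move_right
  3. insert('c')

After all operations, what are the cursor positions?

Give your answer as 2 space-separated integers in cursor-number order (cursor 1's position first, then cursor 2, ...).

After op 1 (insert('b')): buffer="wglwzbfqbpb" (len 11), cursors c1@6 c2@11, authorship .....1....2
After op 2 (move_right): buffer="wglwzbfqbpb" (len 11), cursors c1@7 c2@11, authorship .....1....2
After op 3 (insert('c')): buffer="wglwzbfcqbpbc" (len 13), cursors c1@8 c2@13, authorship .....1.1...22

Answer: 8 13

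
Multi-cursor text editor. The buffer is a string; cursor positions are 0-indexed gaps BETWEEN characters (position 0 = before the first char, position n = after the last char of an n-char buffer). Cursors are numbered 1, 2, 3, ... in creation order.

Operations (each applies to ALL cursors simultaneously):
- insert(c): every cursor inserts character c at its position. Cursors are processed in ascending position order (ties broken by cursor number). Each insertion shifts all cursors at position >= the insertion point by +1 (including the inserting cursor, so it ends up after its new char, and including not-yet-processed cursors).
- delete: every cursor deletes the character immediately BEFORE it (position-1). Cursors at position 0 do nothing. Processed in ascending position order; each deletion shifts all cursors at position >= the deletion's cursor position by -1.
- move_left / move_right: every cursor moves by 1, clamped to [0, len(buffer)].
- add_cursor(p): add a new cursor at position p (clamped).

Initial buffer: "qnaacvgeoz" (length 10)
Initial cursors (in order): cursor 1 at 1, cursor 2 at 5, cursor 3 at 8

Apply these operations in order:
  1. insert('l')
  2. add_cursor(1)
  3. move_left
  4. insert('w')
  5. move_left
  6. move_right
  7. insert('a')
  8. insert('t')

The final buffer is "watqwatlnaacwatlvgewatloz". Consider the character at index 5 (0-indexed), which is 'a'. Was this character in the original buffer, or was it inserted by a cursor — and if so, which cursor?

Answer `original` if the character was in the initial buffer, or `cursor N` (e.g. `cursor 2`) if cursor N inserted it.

Answer: cursor 1

Derivation:
After op 1 (insert('l')): buffer="qlnaaclvgeloz" (len 13), cursors c1@2 c2@7 c3@11, authorship .1....2...3..
After op 2 (add_cursor(1)): buffer="qlnaaclvgeloz" (len 13), cursors c4@1 c1@2 c2@7 c3@11, authorship .1....2...3..
After op 3 (move_left): buffer="qlnaaclvgeloz" (len 13), cursors c4@0 c1@1 c2@6 c3@10, authorship .1....2...3..
After op 4 (insert('w')): buffer="wqwlnaacwlvgewloz" (len 17), cursors c4@1 c1@3 c2@9 c3@14, authorship 4.11....22...33..
After op 5 (move_left): buffer="wqwlnaacwlvgewloz" (len 17), cursors c4@0 c1@2 c2@8 c3@13, authorship 4.11....22...33..
After op 6 (move_right): buffer="wqwlnaacwlvgewloz" (len 17), cursors c4@1 c1@3 c2@9 c3@14, authorship 4.11....22...33..
After op 7 (insert('a')): buffer="waqwalnaacwalvgewaloz" (len 21), cursors c4@2 c1@5 c2@12 c3@18, authorship 44.111....222...333..
After op 8 (insert('t')): buffer="watqwatlnaacwatlvgewatloz" (len 25), cursors c4@3 c1@7 c2@15 c3@22, authorship 444.1111....2222...3333..
Authorship (.=original, N=cursor N): 4 4 4 . 1 1 1 1 . . . . 2 2 2 2 . . . 3 3 3 3 . .
Index 5: author = 1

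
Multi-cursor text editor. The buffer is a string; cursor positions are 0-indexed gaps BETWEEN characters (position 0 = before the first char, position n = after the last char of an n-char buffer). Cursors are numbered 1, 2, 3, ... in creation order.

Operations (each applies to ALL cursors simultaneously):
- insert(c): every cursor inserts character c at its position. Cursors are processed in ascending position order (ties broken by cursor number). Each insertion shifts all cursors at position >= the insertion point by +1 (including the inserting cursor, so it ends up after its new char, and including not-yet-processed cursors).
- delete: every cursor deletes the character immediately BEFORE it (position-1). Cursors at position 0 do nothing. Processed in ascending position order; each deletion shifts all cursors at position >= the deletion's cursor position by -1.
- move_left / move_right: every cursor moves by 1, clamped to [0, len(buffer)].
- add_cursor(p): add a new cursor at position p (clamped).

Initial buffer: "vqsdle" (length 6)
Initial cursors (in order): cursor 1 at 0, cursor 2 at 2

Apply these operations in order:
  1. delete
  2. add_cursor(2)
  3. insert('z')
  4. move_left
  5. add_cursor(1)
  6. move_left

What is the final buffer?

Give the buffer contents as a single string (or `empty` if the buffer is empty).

After op 1 (delete): buffer="vsdle" (len 5), cursors c1@0 c2@1, authorship .....
After op 2 (add_cursor(2)): buffer="vsdle" (len 5), cursors c1@0 c2@1 c3@2, authorship .....
After op 3 (insert('z')): buffer="zvzszdle" (len 8), cursors c1@1 c2@3 c3@5, authorship 1.2.3...
After op 4 (move_left): buffer="zvzszdle" (len 8), cursors c1@0 c2@2 c3@4, authorship 1.2.3...
After op 5 (add_cursor(1)): buffer="zvzszdle" (len 8), cursors c1@0 c4@1 c2@2 c3@4, authorship 1.2.3...
After op 6 (move_left): buffer="zvzszdle" (len 8), cursors c1@0 c4@0 c2@1 c3@3, authorship 1.2.3...

Answer: zvzszdle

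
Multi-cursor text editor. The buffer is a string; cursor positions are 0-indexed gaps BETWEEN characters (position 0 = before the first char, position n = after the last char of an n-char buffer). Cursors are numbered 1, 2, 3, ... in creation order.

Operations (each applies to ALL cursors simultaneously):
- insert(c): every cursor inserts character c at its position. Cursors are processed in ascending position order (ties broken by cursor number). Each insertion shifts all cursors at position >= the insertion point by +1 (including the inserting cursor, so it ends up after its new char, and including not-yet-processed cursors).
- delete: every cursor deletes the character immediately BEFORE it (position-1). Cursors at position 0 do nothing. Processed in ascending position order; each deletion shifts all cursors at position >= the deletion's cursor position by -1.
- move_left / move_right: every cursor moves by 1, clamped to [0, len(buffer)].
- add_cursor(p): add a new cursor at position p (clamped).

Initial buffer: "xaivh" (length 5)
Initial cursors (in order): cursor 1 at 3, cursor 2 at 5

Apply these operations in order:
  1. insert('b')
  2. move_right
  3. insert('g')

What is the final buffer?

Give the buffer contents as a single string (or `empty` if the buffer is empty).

After op 1 (insert('b')): buffer="xaibvhb" (len 7), cursors c1@4 c2@7, authorship ...1..2
After op 2 (move_right): buffer="xaibvhb" (len 7), cursors c1@5 c2@7, authorship ...1..2
After op 3 (insert('g')): buffer="xaibvghbg" (len 9), cursors c1@6 c2@9, authorship ...1.1.22

Answer: xaibvghbg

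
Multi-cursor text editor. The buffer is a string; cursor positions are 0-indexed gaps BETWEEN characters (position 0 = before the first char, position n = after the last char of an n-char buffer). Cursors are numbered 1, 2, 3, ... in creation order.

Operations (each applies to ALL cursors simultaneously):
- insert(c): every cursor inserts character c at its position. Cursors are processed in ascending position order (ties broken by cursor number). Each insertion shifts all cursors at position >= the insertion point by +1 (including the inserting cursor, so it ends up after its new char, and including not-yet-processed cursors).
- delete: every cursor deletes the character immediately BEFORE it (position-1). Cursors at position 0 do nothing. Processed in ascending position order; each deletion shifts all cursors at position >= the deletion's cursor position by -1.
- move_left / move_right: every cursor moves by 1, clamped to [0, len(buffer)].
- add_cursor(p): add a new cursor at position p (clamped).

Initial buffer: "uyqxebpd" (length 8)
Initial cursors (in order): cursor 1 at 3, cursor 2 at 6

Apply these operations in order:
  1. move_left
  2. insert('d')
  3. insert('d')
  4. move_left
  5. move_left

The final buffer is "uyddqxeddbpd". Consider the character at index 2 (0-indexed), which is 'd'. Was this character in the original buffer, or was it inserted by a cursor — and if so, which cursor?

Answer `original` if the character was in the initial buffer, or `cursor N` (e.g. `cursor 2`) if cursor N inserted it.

After op 1 (move_left): buffer="uyqxebpd" (len 8), cursors c1@2 c2@5, authorship ........
After op 2 (insert('d')): buffer="uydqxedbpd" (len 10), cursors c1@3 c2@7, authorship ..1...2...
After op 3 (insert('d')): buffer="uyddqxeddbpd" (len 12), cursors c1@4 c2@9, authorship ..11...22...
After op 4 (move_left): buffer="uyddqxeddbpd" (len 12), cursors c1@3 c2@8, authorship ..11...22...
After op 5 (move_left): buffer="uyddqxeddbpd" (len 12), cursors c1@2 c2@7, authorship ..11...22...
Authorship (.=original, N=cursor N): . . 1 1 . . . 2 2 . . .
Index 2: author = 1

Answer: cursor 1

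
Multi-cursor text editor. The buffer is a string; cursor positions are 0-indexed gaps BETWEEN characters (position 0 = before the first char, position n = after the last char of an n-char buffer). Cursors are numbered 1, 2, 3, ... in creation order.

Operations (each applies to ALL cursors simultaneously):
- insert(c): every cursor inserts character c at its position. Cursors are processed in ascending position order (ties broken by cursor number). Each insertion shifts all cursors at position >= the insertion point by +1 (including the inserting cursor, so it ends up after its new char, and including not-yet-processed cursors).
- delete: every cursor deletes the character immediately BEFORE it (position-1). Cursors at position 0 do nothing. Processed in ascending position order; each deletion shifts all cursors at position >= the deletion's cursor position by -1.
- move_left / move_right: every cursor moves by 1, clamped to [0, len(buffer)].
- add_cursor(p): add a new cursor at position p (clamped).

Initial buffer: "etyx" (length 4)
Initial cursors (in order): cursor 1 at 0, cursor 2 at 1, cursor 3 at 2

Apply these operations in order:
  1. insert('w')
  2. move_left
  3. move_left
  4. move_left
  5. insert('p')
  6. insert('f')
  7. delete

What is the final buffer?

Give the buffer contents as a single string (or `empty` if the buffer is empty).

Answer: ppwepwtwyx

Derivation:
After op 1 (insert('w')): buffer="wewtwyx" (len 7), cursors c1@1 c2@3 c3@5, authorship 1.2.3..
After op 2 (move_left): buffer="wewtwyx" (len 7), cursors c1@0 c2@2 c3@4, authorship 1.2.3..
After op 3 (move_left): buffer="wewtwyx" (len 7), cursors c1@0 c2@1 c3@3, authorship 1.2.3..
After op 4 (move_left): buffer="wewtwyx" (len 7), cursors c1@0 c2@0 c3@2, authorship 1.2.3..
After op 5 (insert('p')): buffer="ppwepwtwyx" (len 10), cursors c1@2 c2@2 c3@5, authorship 121.32.3..
After op 6 (insert('f')): buffer="ppffwepfwtwyx" (len 13), cursors c1@4 c2@4 c3@8, authorship 12121.332.3..
After op 7 (delete): buffer="ppwepwtwyx" (len 10), cursors c1@2 c2@2 c3@5, authorship 121.32.3..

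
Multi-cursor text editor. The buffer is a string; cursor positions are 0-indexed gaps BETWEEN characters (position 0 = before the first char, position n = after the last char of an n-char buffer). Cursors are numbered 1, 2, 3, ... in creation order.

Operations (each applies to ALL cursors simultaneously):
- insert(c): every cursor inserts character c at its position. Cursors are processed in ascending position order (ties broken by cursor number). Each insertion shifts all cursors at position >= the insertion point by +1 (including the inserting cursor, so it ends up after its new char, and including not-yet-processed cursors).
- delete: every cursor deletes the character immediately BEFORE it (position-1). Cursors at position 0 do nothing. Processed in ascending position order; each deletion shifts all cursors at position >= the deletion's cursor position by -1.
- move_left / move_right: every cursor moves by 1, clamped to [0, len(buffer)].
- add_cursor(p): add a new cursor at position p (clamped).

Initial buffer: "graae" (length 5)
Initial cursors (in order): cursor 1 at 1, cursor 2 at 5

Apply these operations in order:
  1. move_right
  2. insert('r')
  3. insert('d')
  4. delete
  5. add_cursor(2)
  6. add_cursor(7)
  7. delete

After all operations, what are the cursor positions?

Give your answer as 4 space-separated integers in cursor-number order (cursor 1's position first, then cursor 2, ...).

After op 1 (move_right): buffer="graae" (len 5), cursors c1@2 c2@5, authorship .....
After op 2 (insert('r')): buffer="grraaer" (len 7), cursors c1@3 c2@7, authorship ..1...2
After op 3 (insert('d')): buffer="grrdaaerd" (len 9), cursors c1@4 c2@9, authorship ..11...22
After op 4 (delete): buffer="grraaer" (len 7), cursors c1@3 c2@7, authorship ..1...2
After op 5 (add_cursor(2)): buffer="grraaer" (len 7), cursors c3@2 c1@3 c2@7, authorship ..1...2
After op 6 (add_cursor(7)): buffer="grraaer" (len 7), cursors c3@2 c1@3 c2@7 c4@7, authorship ..1...2
After op 7 (delete): buffer="gaa" (len 3), cursors c1@1 c3@1 c2@3 c4@3, authorship ...

Answer: 1 3 1 3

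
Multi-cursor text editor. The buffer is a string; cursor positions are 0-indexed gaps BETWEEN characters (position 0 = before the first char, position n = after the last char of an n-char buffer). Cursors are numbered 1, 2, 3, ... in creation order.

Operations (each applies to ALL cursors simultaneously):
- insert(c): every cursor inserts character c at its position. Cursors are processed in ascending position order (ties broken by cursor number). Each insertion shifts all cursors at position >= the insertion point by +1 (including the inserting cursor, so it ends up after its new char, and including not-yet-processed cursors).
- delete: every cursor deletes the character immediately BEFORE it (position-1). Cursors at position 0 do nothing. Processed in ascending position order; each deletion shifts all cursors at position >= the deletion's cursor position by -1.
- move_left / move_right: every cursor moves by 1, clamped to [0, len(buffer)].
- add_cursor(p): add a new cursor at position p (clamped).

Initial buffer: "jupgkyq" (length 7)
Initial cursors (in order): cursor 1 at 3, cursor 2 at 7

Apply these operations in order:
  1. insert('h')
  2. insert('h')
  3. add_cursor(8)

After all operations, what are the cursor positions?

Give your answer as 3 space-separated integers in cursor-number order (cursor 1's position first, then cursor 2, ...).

Answer: 5 11 8

Derivation:
After op 1 (insert('h')): buffer="juphgkyqh" (len 9), cursors c1@4 c2@9, authorship ...1....2
After op 2 (insert('h')): buffer="juphhgkyqhh" (len 11), cursors c1@5 c2@11, authorship ...11....22
After op 3 (add_cursor(8)): buffer="juphhgkyqhh" (len 11), cursors c1@5 c3@8 c2@11, authorship ...11....22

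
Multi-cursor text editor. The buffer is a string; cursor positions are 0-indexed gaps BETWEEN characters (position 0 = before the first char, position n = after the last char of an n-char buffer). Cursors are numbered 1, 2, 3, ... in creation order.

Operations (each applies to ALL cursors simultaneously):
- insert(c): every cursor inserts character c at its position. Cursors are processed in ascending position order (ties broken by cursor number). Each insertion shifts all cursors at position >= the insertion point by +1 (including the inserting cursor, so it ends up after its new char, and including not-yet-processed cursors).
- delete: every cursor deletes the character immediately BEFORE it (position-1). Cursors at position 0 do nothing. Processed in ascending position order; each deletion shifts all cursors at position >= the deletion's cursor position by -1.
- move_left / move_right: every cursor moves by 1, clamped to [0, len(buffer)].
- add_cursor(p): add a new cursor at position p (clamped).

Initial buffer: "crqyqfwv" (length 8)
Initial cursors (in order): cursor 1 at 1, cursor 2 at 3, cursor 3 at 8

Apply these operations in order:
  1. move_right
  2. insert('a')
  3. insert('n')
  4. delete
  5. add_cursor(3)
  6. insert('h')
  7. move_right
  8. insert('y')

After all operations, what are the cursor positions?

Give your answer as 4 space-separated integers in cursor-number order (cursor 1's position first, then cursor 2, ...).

Answer: 8 13 19 8

Derivation:
After op 1 (move_right): buffer="crqyqfwv" (len 8), cursors c1@2 c2@4 c3@8, authorship ........
After op 2 (insert('a')): buffer="craqyaqfwva" (len 11), cursors c1@3 c2@6 c3@11, authorship ..1..2....3
After op 3 (insert('n')): buffer="cranqyanqfwvan" (len 14), cursors c1@4 c2@8 c3@14, authorship ..11..22....33
After op 4 (delete): buffer="craqyaqfwva" (len 11), cursors c1@3 c2@6 c3@11, authorship ..1..2....3
After op 5 (add_cursor(3)): buffer="craqyaqfwva" (len 11), cursors c1@3 c4@3 c2@6 c3@11, authorship ..1..2....3
After op 6 (insert('h')): buffer="crahhqyahqfwvah" (len 15), cursors c1@5 c4@5 c2@9 c3@15, authorship ..114..22....33
After op 7 (move_right): buffer="crahhqyahqfwvah" (len 15), cursors c1@6 c4@6 c2@10 c3@15, authorship ..114..22....33
After op 8 (insert('y')): buffer="crahhqyyyahqyfwvahy" (len 19), cursors c1@8 c4@8 c2@13 c3@19, authorship ..114.14.22.2...333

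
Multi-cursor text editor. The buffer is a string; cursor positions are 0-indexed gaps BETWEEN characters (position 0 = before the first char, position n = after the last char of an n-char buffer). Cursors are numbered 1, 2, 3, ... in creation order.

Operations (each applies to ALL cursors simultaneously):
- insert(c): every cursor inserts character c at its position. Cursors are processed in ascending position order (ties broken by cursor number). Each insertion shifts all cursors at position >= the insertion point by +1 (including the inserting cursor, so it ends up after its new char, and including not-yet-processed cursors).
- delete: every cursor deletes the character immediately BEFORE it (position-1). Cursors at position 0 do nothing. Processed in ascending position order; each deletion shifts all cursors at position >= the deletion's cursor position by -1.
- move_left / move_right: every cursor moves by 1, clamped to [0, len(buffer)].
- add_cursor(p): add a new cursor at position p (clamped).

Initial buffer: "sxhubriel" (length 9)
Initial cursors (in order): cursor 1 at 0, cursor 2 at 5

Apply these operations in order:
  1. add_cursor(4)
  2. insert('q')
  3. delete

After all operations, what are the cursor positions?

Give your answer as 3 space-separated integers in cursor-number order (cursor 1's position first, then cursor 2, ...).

Answer: 0 5 4

Derivation:
After op 1 (add_cursor(4)): buffer="sxhubriel" (len 9), cursors c1@0 c3@4 c2@5, authorship .........
After op 2 (insert('q')): buffer="qsxhuqbqriel" (len 12), cursors c1@1 c3@6 c2@8, authorship 1....3.2....
After op 3 (delete): buffer="sxhubriel" (len 9), cursors c1@0 c3@4 c2@5, authorship .........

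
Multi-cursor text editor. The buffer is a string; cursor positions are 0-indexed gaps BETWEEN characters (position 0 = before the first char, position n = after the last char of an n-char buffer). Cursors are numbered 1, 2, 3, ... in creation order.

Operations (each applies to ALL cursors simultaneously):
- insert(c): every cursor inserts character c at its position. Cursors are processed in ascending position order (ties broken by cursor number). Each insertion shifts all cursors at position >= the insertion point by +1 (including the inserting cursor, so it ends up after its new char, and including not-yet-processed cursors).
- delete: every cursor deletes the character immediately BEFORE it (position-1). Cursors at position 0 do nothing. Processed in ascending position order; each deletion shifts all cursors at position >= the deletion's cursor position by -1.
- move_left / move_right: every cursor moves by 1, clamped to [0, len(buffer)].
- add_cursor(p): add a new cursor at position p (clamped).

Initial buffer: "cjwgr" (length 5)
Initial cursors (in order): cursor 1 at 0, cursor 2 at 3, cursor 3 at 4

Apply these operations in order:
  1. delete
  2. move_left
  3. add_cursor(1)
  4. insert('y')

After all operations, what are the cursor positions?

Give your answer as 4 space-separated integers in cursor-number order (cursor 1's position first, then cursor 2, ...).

After op 1 (delete): buffer="cjr" (len 3), cursors c1@0 c2@2 c3@2, authorship ...
After op 2 (move_left): buffer="cjr" (len 3), cursors c1@0 c2@1 c3@1, authorship ...
After op 3 (add_cursor(1)): buffer="cjr" (len 3), cursors c1@0 c2@1 c3@1 c4@1, authorship ...
After op 4 (insert('y')): buffer="ycyyyjr" (len 7), cursors c1@1 c2@5 c3@5 c4@5, authorship 1.234..

Answer: 1 5 5 5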